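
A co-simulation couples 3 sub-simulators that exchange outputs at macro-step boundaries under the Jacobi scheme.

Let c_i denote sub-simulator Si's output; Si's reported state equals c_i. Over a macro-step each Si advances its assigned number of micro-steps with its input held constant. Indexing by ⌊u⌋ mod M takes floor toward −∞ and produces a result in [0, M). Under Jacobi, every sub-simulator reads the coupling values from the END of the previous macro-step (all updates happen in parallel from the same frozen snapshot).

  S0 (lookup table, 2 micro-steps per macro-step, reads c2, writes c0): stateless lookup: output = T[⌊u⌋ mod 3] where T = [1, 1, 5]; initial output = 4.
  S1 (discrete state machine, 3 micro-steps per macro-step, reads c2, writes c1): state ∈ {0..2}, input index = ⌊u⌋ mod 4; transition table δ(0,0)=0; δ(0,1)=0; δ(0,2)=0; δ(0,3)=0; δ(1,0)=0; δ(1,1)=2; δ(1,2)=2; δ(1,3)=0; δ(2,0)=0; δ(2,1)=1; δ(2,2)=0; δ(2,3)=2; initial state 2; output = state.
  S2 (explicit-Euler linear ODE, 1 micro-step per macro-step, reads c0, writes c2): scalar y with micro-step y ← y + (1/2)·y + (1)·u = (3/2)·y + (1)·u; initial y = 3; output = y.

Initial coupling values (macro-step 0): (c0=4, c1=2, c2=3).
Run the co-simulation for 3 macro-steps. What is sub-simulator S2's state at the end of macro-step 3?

macro 1: S0 reads c2=3 → after 2×micro: 1; S1 reads c2=3 → after 3×micro: 2; S2 reads c0=4 → after 1×micro: 17/2 ⇒ (c0=1, c1=2, c2=17/2)
macro 2: S0 reads c2=17/2 → after 2×micro: 5; S1 reads c2=17/2 → after 3×micro: 0; S2 reads c0=1 → after 1×micro: 55/4 ⇒ (c0=5, c1=0, c2=55/4)
macro 3: S0 reads c2=55/4 → after 2×micro: 1; S1 reads c2=55/4 → after 3×micro: 0; S2 reads c0=5 → after 1×micro: 205/8 ⇒ (c0=1, c1=0, c2=205/8)

S2 state at macro-step 3 = 205/8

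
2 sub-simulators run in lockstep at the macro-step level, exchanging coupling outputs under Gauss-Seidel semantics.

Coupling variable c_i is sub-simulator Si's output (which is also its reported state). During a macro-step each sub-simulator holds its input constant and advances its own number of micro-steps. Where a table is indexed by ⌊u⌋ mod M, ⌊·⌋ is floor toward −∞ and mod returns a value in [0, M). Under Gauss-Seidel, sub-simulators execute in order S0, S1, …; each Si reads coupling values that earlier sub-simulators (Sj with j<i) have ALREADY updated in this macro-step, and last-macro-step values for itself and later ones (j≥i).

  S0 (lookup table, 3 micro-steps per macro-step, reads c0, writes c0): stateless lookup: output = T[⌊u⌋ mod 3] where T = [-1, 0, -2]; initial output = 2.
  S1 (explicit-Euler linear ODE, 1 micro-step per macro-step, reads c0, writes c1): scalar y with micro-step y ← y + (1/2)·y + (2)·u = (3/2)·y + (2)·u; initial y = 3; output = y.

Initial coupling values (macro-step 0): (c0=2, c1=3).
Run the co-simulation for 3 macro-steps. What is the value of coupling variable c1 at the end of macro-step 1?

c1 at macro-step 1 = 1/2

macro 1: S0 reads c0=2 → after 3×micro: -2; S1 reads c0=-2 → after 1×micro: 1/2 ⇒ (c0=-2, c1=1/2)
macro 2: S0 reads c0=-2 → after 3×micro: 0; S1 reads c0=0 → after 1×micro: 3/4 ⇒ (c0=0, c1=3/4)
macro 3: S0 reads c0=0 → after 3×micro: -1; S1 reads c0=-1 → after 1×micro: -7/8 ⇒ (c0=-1, c1=-7/8)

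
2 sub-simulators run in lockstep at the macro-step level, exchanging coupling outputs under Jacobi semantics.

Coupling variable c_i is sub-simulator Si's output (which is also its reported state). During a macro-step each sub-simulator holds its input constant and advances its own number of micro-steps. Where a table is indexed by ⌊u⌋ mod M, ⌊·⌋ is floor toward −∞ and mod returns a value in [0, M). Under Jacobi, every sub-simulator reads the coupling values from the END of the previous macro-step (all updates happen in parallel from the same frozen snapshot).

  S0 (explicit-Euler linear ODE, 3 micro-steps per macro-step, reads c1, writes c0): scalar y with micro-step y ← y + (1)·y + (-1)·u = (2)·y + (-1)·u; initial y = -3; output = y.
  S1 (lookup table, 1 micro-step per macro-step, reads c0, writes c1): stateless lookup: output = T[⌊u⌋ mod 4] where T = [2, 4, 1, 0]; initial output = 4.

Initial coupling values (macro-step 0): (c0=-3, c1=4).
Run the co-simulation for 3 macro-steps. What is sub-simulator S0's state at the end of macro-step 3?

S0 state at macro-step 3 = -3566

macro 1: S0 reads c1=4 → after 3×micro: -52; S1 reads c0=-3 → after 1×micro: 4 ⇒ (c0=-52, c1=4)
macro 2: S0 reads c1=4 → after 3×micro: -444; S1 reads c0=-52 → after 1×micro: 2 ⇒ (c0=-444, c1=2)
macro 3: S0 reads c1=2 → after 3×micro: -3566; S1 reads c0=-444 → after 1×micro: 2 ⇒ (c0=-3566, c1=2)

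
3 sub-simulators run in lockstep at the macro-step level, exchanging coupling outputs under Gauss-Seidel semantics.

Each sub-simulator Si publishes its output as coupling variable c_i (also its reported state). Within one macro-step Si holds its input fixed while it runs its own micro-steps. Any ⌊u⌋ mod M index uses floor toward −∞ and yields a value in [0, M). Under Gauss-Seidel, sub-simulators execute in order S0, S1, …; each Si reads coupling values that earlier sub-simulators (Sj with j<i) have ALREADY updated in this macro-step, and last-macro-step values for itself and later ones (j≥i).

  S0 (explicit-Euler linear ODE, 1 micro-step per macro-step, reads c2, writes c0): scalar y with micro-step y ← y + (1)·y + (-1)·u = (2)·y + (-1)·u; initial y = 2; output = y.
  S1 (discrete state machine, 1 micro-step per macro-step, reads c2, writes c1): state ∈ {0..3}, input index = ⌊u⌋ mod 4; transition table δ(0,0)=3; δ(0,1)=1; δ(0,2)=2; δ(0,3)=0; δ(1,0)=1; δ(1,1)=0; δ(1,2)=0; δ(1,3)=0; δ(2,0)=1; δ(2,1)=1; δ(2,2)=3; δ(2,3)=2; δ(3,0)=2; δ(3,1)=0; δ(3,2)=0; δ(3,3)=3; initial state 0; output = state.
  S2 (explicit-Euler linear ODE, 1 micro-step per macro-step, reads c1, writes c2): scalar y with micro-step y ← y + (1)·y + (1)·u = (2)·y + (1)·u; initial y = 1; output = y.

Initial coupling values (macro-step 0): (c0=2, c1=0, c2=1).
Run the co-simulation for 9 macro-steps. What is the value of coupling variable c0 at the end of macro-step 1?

c0 at macro-step 1 = 3

macro 1: S0 reads c2=1 → after 1×micro: 3; S1 reads c2=1 → after 1×micro: 1; S2 reads c1=1 → after 1×micro: 3 ⇒ (c0=3, c1=1, c2=3)
macro 2: S0 reads c2=3 → after 1×micro: 3; S1 reads c2=3 → after 1×micro: 0; S2 reads c1=0 → after 1×micro: 6 ⇒ (c0=3, c1=0, c2=6)
macro 3: S0 reads c2=6 → after 1×micro: 0; S1 reads c2=6 → after 1×micro: 2; S2 reads c1=2 → after 1×micro: 14 ⇒ (c0=0, c1=2, c2=14)
macro 4: S0 reads c2=14 → after 1×micro: -14; S1 reads c2=14 → after 1×micro: 3; S2 reads c1=3 → after 1×micro: 31 ⇒ (c0=-14, c1=3, c2=31)
macro 5: S0 reads c2=31 → after 1×micro: -59; S1 reads c2=31 → after 1×micro: 3; S2 reads c1=3 → after 1×micro: 65 ⇒ (c0=-59, c1=3, c2=65)
macro 6: S0 reads c2=65 → after 1×micro: -183; S1 reads c2=65 → after 1×micro: 0; S2 reads c1=0 → after 1×micro: 130 ⇒ (c0=-183, c1=0, c2=130)
macro 7: S0 reads c2=130 → after 1×micro: -496; S1 reads c2=130 → after 1×micro: 2; S2 reads c1=2 → after 1×micro: 262 ⇒ (c0=-496, c1=2, c2=262)
macro 8: S0 reads c2=262 → after 1×micro: -1254; S1 reads c2=262 → after 1×micro: 3; S2 reads c1=3 → after 1×micro: 527 ⇒ (c0=-1254, c1=3, c2=527)
macro 9: S0 reads c2=527 → after 1×micro: -3035; S1 reads c2=527 → after 1×micro: 3; S2 reads c1=3 → after 1×micro: 1057 ⇒ (c0=-3035, c1=3, c2=1057)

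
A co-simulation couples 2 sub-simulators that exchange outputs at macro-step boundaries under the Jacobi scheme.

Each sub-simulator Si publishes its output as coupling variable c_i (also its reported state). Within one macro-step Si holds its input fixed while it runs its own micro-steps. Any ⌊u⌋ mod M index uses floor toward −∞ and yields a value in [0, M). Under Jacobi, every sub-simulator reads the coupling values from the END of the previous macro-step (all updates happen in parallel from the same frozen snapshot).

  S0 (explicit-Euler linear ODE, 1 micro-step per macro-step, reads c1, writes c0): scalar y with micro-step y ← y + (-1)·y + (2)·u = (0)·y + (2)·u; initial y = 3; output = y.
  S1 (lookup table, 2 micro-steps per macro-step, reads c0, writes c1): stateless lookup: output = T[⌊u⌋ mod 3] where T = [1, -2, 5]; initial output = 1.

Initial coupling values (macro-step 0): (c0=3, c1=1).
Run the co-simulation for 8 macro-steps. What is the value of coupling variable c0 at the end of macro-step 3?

macro 1: S0 reads c1=1 → after 1×micro: 2; S1 reads c0=3 → after 2×micro: 1 ⇒ (c0=2, c1=1)
macro 2: S0 reads c1=1 → after 1×micro: 2; S1 reads c0=2 → after 2×micro: 5 ⇒ (c0=2, c1=5)
macro 3: S0 reads c1=5 → after 1×micro: 10; S1 reads c0=2 → after 2×micro: 5 ⇒ (c0=10, c1=5)
macro 4: S0 reads c1=5 → after 1×micro: 10; S1 reads c0=10 → after 2×micro: -2 ⇒ (c0=10, c1=-2)
macro 5: S0 reads c1=-2 → after 1×micro: -4; S1 reads c0=10 → after 2×micro: -2 ⇒ (c0=-4, c1=-2)
macro 6: S0 reads c1=-2 → after 1×micro: -4; S1 reads c0=-4 → after 2×micro: 5 ⇒ (c0=-4, c1=5)
macro 7: S0 reads c1=5 → after 1×micro: 10; S1 reads c0=-4 → after 2×micro: 5 ⇒ (c0=10, c1=5)
macro 8: S0 reads c1=5 → after 1×micro: 10; S1 reads c0=10 → after 2×micro: -2 ⇒ (c0=10, c1=-2)

c0 at macro-step 3 = 10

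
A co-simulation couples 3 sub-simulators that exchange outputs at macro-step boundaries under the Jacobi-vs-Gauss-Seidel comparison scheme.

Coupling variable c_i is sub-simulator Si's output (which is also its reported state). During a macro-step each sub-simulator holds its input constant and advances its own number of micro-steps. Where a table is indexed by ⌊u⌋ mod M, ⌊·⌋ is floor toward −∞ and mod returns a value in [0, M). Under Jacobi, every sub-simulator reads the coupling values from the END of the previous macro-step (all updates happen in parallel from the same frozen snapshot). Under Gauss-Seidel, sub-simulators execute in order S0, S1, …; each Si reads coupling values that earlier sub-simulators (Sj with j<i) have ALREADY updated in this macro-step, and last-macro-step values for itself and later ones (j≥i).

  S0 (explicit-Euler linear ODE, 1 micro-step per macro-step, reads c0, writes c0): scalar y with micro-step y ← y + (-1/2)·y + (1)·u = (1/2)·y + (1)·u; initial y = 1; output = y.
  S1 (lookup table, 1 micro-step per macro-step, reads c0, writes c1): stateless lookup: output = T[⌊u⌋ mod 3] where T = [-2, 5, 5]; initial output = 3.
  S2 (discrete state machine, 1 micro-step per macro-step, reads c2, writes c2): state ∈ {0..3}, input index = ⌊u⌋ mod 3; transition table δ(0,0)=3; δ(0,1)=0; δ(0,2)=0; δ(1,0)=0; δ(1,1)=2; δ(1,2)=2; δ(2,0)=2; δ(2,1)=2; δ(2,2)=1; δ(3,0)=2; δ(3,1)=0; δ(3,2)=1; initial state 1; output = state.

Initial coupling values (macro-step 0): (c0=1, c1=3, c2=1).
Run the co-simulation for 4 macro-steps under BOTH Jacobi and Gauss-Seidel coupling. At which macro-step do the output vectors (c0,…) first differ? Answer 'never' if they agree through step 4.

first divergence at macro-step: 3

[Jacobi] macro 1: S0 reads c0=1 → after 1×micro: 3/2; S1 reads c0=1 → after 1×micro: 5; S2 reads c2=1 → after 1×micro: 2 ⇒ (c0=3/2, c1=5, c2=2)
[Jacobi] macro 2: S0 reads c0=3/2 → after 1×micro: 9/4; S1 reads c0=3/2 → after 1×micro: 5; S2 reads c2=2 → after 1×micro: 1 ⇒ (c0=9/4, c1=5, c2=1)
[Jacobi] macro 3: S0 reads c0=9/4 → after 1×micro: 27/8; S1 reads c0=9/4 → after 1×micro: 5; S2 reads c2=1 → after 1×micro: 2 ⇒ (c0=27/8, c1=5, c2=2)
[Jacobi] macro 4: S0 reads c0=27/8 → after 1×micro: 81/16; S1 reads c0=27/8 → after 1×micro: -2; S2 reads c2=2 → after 1×micro: 1 ⇒ (c0=81/16, c1=-2, c2=1)
[Gauss-Seidel] macro 1: S0 reads c0=1 → after 1×micro: 3/2; S1 reads c0=3/2 → after 1×micro: 5; S2 reads c2=1 → after 1×micro: 2 ⇒ (c0=3/2, c1=5, c2=2)
[Gauss-Seidel] macro 2: S0 reads c0=3/2 → after 1×micro: 9/4; S1 reads c0=9/4 → after 1×micro: 5; S2 reads c2=2 → after 1×micro: 1 ⇒ (c0=9/4, c1=5, c2=1)
[Gauss-Seidel] macro 3: S0 reads c0=9/4 → after 1×micro: 27/8; S1 reads c0=27/8 → after 1×micro: -2; S2 reads c2=1 → after 1×micro: 2 ⇒ (c0=27/8, c1=-2, c2=2)
[Gauss-Seidel] macro 4: S0 reads c0=27/8 → after 1×micro: 81/16; S1 reads c0=81/16 → after 1×micro: 5; S2 reads c2=2 → after 1×micro: 1 ⇒ (c0=81/16, c1=5, c2=1)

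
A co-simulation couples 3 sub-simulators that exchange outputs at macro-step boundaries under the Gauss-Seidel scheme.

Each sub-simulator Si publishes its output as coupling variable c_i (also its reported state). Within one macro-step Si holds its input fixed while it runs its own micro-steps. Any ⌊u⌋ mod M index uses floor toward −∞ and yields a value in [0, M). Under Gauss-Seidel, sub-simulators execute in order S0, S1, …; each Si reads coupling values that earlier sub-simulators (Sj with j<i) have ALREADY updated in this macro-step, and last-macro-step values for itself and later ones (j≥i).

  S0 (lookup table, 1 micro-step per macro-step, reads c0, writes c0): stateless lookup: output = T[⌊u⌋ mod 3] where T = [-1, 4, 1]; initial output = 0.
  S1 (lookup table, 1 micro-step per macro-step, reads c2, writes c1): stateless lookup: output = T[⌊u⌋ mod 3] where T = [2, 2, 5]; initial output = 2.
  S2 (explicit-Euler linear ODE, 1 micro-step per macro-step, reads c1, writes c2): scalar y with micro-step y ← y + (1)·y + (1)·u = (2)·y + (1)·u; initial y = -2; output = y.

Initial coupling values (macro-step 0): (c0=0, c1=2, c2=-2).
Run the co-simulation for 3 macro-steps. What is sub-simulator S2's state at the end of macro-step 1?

macro 1: S0 reads c0=0 → after 1×micro: -1; S1 reads c2=-2 → after 1×micro: 2; S2 reads c1=2 → after 1×micro: -2 ⇒ (c0=-1, c1=2, c2=-2)
macro 2: S0 reads c0=-1 → after 1×micro: 1; S1 reads c2=-2 → after 1×micro: 2; S2 reads c1=2 → after 1×micro: -2 ⇒ (c0=1, c1=2, c2=-2)
macro 3: S0 reads c0=1 → after 1×micro: 4; S1 reads c2=-2 → after 1×micro: 2; S2 reads c1=2 → after 1×micro: -2 ⇒ (c0=4, c1=2, c2=-2)

S2 state at macro-step 1 = -2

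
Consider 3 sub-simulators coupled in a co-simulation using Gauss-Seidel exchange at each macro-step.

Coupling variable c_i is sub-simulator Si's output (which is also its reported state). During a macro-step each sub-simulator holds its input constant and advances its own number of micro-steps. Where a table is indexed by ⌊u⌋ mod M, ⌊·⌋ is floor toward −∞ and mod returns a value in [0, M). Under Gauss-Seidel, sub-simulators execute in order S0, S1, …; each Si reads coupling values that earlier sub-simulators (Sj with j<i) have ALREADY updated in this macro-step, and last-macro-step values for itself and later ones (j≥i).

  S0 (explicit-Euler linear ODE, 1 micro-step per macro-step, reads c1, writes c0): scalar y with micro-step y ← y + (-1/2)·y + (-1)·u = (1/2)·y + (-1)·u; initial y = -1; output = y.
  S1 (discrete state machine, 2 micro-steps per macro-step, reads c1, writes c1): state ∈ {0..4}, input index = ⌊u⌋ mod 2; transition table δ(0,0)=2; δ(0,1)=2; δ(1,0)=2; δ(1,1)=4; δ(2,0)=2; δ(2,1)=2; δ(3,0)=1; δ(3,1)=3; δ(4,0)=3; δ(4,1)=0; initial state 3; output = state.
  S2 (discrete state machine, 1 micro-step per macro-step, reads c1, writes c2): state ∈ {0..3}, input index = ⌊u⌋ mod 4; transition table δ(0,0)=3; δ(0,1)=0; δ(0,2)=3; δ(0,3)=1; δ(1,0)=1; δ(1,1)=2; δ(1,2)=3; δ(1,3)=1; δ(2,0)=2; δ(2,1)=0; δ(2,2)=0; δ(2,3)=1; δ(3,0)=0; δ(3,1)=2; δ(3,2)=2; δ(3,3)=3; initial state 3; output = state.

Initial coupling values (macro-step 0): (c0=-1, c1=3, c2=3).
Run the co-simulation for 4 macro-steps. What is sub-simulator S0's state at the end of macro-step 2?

S0 state at macro-step 2 = -19/4

macro 1: S0 reads c1=3 → after 1×micro: -7/2; S1 reads c1=3 → after 2×micro: 3; S2 reads c1=3 → after 1×micro: 3 ⇒ (c0=-7/2, c1=3, c2=3)
macro 2: S0 reads c1=3 → after 1×micro: -19/4; S1 reads c1=3 → after 2×micro: 3; S2 reads c1=3 → after 1×micro: 3 ⇒ (c0=-19/4, c1=3, c2=3)
macro 3: S0 reads c1=3 → after 1×micro: -43/8; S1 reads c1=3 → after 2×micro: 3; S2 reads c1=3 → after 1×micro: 3 ⇒ (c0=-43/8, c1=3, c2=3)
macro 4: S0 reads c1=3 → after 1×micro: -91/16; S1 reads c1=3 → after 2×micro: 3; S2 reads c1=3 → after 1×micro: 3 ⇒ (c0=-91/16, c1=3, c2=3)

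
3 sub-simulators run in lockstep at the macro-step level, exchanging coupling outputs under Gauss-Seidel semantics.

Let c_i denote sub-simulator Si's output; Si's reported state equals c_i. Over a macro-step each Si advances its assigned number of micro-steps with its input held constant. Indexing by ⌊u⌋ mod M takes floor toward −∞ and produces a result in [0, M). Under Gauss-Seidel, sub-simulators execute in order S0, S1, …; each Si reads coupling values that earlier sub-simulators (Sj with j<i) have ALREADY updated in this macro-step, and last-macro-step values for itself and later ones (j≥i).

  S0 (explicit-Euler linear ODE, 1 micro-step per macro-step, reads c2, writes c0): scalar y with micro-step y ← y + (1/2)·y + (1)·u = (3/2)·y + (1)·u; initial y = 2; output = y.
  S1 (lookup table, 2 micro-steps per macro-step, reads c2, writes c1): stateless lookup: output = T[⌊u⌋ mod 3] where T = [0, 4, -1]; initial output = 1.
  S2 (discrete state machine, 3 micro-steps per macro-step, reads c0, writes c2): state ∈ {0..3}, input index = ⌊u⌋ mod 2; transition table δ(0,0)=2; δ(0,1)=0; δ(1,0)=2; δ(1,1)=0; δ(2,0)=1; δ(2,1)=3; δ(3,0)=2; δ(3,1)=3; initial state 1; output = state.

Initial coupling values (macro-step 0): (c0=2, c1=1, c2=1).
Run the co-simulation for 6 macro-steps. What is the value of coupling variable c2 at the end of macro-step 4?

c2 at macro-step 4 = 0

macro 1: S0 reads c2=1 → after 1×micro: 4; S1 reads c2=1 → after 2×micro: 4; S2 reads c0=4 → after 3×micro: 2 ⇒ (c0=4, c1=4, c2=2)
macro 2: S0 reads c2=2 → after 1×micro: 8; S1 reads c2=2 → after 2×micro: -1; S2 reads c0=8 → after 3×micro: 1 ⇒ (c0=8, c1=-1, c2=1)
macro 3: S0 reads c2=1 → after 1×micro: 13; S1 reads c2=1 → after 2×micro: 4; S2 reads c0=13 → after 3×micro: 0 ⇒ (c0=13, c1=4, c2=0)
macro 4: S0 reads c2=0 → after 1×micro: 39/2; S1 reads c2=0 → after 2×micro: 0; S2 reads c0=39/2 → after 3×micro: 0 ⇒ (c0=39/2, c1=0, c2=0)
macro 5: S0 reads c2=0 → after 1×micro: 117/4; S1 reads c2=0 → after 2×micro: 0; S2 reads c0=117/4 → after 3×micro: 0 ⇒ (c0=117/4, c1=0, c2=0)
macro 6: S0 reads c2=0 → after 1×micro: 351/8; S1 reads c2=0 → after 2×micro: 0; S2 reads c0=351/8 → after 3×micro: 0 ⇒ (c0=351/8, c1=0, c2=0)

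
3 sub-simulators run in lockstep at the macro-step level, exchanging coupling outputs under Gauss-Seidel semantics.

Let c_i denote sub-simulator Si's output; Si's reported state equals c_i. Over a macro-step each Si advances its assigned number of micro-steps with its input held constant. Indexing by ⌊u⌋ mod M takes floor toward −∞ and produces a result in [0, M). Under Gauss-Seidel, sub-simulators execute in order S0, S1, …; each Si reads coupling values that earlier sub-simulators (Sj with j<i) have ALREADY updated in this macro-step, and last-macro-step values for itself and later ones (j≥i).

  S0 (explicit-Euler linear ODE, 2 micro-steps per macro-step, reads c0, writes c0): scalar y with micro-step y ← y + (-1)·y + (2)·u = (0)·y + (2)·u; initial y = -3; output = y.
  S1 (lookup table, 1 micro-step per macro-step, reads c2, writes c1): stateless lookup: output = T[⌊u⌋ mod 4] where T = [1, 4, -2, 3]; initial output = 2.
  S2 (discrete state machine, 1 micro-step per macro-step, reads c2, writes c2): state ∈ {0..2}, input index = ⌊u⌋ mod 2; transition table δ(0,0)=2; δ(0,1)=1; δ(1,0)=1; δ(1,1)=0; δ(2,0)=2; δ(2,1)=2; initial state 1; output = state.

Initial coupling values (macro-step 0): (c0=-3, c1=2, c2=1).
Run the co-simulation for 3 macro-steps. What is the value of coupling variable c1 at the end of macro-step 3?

macro 1: S0 reads c0=-3 → after 2×micro: -6; S1 reads c2=1 → after 1×micro: 4; S2 reads c2=1 → after 1×micro: 0 ⇒ (c0=-6, c1=4, c2=0)
macro 2: S0 reads c0=-6 → after 2×micro: -12; S1 reads c2=0 → after 1×micro: 1; S2 reads c2=0 → after 1×micro: 2 ⇒ (c0=-12, c1=1, c2=2)
macro 3: S0 reads c0=-12 → after 2×micro: -24; S1 reads c2=2 → after 1×micro: -2; S2 reads c2=2 → after 1×micro: 2 ⇒ (c0=-24, c1=-2, c2=2)

c1 at macro-step 3 = -2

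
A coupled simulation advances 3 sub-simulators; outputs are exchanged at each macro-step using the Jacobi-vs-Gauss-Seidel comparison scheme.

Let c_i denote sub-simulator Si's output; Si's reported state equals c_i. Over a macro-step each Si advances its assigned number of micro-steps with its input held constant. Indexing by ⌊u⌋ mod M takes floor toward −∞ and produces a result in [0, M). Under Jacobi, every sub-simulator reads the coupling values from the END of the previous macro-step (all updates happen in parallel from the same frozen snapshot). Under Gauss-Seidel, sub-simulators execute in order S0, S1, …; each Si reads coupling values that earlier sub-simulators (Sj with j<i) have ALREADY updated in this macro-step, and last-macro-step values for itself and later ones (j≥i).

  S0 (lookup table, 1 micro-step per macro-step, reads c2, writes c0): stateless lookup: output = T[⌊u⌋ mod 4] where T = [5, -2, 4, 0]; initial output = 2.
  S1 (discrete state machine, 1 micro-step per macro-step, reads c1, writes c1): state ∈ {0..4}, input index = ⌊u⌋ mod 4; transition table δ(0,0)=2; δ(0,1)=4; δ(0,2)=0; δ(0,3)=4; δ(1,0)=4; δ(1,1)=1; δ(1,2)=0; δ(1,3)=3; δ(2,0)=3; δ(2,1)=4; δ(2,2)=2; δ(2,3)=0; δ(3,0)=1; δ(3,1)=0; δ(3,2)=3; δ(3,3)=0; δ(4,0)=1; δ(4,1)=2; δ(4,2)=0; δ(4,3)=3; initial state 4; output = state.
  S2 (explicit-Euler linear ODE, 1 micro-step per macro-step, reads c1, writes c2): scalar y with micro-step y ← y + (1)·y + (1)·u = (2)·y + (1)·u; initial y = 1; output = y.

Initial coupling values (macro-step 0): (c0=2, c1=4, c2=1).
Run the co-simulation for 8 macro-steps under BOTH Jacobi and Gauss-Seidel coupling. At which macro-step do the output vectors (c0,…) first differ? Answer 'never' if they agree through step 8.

[Jacobi] macro 1: S0 reads c2=1 → after 1×micro: -2; S1 reads c1=4 → after 1×micro: 1; S2 reads c1=4 → after 1×micro: 6 ⇒ (c0=-2, c1=1, c2=6)
[Jacobi] macro 2: S0 reads c2=6 → after 1×micro: 4; S1 reads c1=1 → after 1×micro: 1; S2 reads c1=1 → after 1×micro: 13 ⇒ (c0=4, c1=1, c2=13)
[Jacobi] macro 3: S0 reads c2=13 → after 1×micro: -2; S1 reads c1=1 → after 1×micro: 1; S2 reads c1=1 → after 1×micro: 27 ⇒ (c0=-2, c1=1, c2=27)
[Jacobi] macro 4: S0 reads c2=27 → after 1×micro: 0; S1 reads c1=1 → after 1×micro: 1; S2 reads c1=1 → after 1×micro: 55 ⇒ (c0=0, c1=1, c2=55)
[Jacobi] macro 5: S0 reads c2=55 → after 1×micro: 0; S1 reads c1=1 → after 1×micro: 1; S2 reads c1=1 → after 1×micro: 111 ⇒ (c0=0, c1=1, c2=111)
[Jacobi] macro 6: S0 reads c2=111 → after 1×micro: 0; S1 reads c1=1 → after 1×micro: 1; S2 reads c1=1 → after 1×micro: 223 ⇒ (c0=0, c1=1, c2=223)
[Jacobi] macro 7: S0 reads c2=223 → after 1×micro: 0; S1 reads c1=1 → after 1×micro: 1; S2 reads c1=1 → after 1×micro: 447 ⇒ (c0=0, c1=1, c2=447)
[Jacobi] macro 8: S0 reads c2=447 → after 1×micro: 0; S1 reads c1=1 → after 1×micro: 1; S2 reads c1=1 → after 1×micro: 895 ⇒ (c0=0, c1=1, c2=895)
[Gauss-Seidel] macro 1: S0 reads c2=1 → after 1×micro: -2; S1 reads c1=4 → after 1×micro: 1; S2 reads c1=1 → after 1×micro: 3 ⇒ (c0=-2, c1=1, c2=3)
[Gauss-Seidel] macro 2: S0 reads c2=3 → after 1×micro: 0; S1 reads c1=1 → after 1×micro: 1; S2 reads c1=1 → after 1×micro: 7 ⇒ (c0=0, c1=1, c2=7)
[Gauss-Seidel] macro 3: S0 reads c2=7 → after 1×micro: 0; S1 reads c1=1 → after 1×micro: 1; S2 reads c1=1 → after 1×micro: 15 ⇒ (c0=0, c1=1, c2=15)
[Gauss-Seidel] macro 4: S0 reads c2=15 → after 1×micro: 0; S1 reads c1=1 → after 1×micro: 1; S2 reads c1=1 → after 1×micro: 31 ⇒ (c0=0, c1=1, c2=31)
[Gauss-Seidel] macro 5: S0 reads c2=31 → after 1×micro: 0; S1 reads c1=1 → after 1×micro: 1; S2 reads c1=1 → after 1×micro: 63 ⇒ (c0=0, c1=1, c2=63)
[Gauss-Seidel] macro 6: S0 reads c2=63 → after 1×micro: 0; S1 reads c1=1 → after 1×micro: 1; S2 reads c1=1 → after 1×micro: 127 ⇒ (c0=0, c1=1, c2=127)
[Gauss-Seidel] macro 7: S0 reads c2=127 → after 1×micro: 0; S1 reads c1=1 → after 1×micro: 1; S2 reads c1=1 → after 1×micro: 255 ⇒ (c0=0, c1=1, c2=255)
[Gauss-Seidel] macro 8: S0 reads c2=255 → after 1×micro: 0; S1 reads c1=1 → after 1×micro: 1; S2 reads c1=1 → after 1×micro: 511 ⇒ (c0=0, c1=1, c2=511)

first divergence at macro-step: 1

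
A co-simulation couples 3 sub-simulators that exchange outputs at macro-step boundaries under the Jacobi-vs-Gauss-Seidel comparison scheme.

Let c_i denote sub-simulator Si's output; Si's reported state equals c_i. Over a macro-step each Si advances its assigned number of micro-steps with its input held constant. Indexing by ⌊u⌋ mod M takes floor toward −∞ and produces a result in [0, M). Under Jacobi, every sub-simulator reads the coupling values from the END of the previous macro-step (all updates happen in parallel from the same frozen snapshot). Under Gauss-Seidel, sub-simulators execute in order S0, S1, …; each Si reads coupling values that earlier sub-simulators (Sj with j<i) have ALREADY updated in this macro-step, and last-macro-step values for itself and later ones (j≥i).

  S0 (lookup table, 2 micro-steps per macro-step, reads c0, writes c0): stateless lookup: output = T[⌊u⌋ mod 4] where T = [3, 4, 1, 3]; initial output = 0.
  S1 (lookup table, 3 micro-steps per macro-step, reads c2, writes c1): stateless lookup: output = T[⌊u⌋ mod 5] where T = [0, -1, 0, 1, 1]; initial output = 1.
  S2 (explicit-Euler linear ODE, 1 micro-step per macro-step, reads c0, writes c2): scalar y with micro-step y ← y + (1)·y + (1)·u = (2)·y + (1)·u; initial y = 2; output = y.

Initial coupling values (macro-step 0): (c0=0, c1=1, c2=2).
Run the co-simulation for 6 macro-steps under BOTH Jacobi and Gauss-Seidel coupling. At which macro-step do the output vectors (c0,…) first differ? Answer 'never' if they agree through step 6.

[Jacobi] macro 1: S0 reads c0=0 → after 2×micro: 3; S1 reads c2=2 → after 3×micro: 0; S2 reads c0=0 → after 1×micro: 4 ⇒ (c0=3, c1=0, c2=4)
[Jacobi] macro 2: S0 reads c0=3 → after 2×micro: 3; S1 reads c2=4 → after 3×micro: 1; S2 reads c0=3 → after 1×micro: 11 ⇒ (c0=3, c1=1, c2=11)
[Jacobi] macro 3: S0 reads c0=3 → after 2×micro: 3; S1 reads c2=11 → after 3×micro: -1; S2 reads c0=3 → after 1×micro: 25 ⇒ (c0=3, c1=-1, c2=25)
[Jacobi] macro 4: S0 reads c0=3 → after 2×micro: 3; S1 reads c2=25 → after 3×micro: 0; S2 reads c0=3 → after 1×micro: 53 ⇒ (c0=3, c1=0, c2=53)
[Jacobi] macro 5: S0 reads c0=3 → after 2×micro: 3; S1 reads c2=53 → after 3×micro: 1; S2 reads c0=3 → after 1×micro: 109 ⇒ (c0=3, c1=1, c2=109)
[Jacobi] macro 6: S0 reads c0=3 → after 2×micro: 3; S1 reads c2=109 → after 3×micro: 1; S2 reads c0=3 → after 1×micro: 221 ⇒ (c0=3, c1=1, c2=221)
[Gauss-Seidel] macro 1: S0 reads c0=0 → after 2×micro: 3; S1 reads c2=2 → after 3×micro: 0; S2 reads c0=3 → after 1×micro: 7 ⇒ (c0=3, c1=0, c2=7)
[Gauss-Seidel] macro 2: S0 reads c0=3 → after 2×micro: 3; S1 reads c2=7 → after 3×micro: 0; S2 reads c0=3 → after 1×micro: 17 ⇒ (c0=3, c1=0, c2=17)
[Gauss-Seidel] macro 3: S0 reads c0=3 → after 2×micro: 3; S1 reads c2=17 → after 3×micro: 0; S2 reads c0=3 → after 1×micro: 37 ⇒ (c0=3, c1=0, c2=37)
[Gauss-Seidel] macro 4: S0 reads c0=3 → after 2×micro: 3; S1 reads c2=37 → after 3×micro: 0; S2 reads c0=3 → after 1×micro: 77 ⇒ (c0=3, c1=0, c2=77)
[Gauss-Seidel] macro 5: S0 reads c0=3 → after 2×micro: 3; S1 reads c2=77 → after 3×micro: 0; S2 reads c0=3 → after 1×micro: 157 ⇒ (c0=3, c1=0, c2=157)
[Gauss-Seidel] macro 6: S0 reads c0=3 → after 2×micro: 3; S1 reads c2=157 → after 3×micro: 0; S2 reads c0=3 → after 1×micro: 317 ⇒ (c0=3, c1=0, c2=317)

first divergence at macro-step: 1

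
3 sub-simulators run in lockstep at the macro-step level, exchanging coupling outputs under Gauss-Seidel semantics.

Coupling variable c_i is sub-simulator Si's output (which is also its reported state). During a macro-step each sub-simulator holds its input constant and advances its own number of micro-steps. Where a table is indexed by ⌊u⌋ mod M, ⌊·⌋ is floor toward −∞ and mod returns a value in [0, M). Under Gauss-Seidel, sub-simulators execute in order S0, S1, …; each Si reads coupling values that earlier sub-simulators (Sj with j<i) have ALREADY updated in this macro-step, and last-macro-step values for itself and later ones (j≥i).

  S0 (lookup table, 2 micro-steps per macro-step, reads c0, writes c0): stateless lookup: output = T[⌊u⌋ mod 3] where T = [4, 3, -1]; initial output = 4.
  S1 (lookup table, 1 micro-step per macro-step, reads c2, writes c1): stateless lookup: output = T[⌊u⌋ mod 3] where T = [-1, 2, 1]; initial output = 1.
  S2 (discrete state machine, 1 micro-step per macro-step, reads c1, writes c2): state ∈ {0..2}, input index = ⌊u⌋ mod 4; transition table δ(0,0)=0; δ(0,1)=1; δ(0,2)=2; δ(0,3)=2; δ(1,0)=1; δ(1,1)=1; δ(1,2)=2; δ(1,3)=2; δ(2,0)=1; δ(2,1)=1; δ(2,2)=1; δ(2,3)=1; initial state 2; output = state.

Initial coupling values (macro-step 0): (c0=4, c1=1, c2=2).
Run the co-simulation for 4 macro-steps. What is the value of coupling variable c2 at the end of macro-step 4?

c2 at macro-step 4 = 2

macro 1: S0 reads c0=4 → after 2×micro: 3; S1 reads c2=2 → after 1×micro: 1; S2 reads c1=1 → after 1×micro: 1 ⇒ (c0=3, c1=1, c2=1)
macro 2: S0 reads c0=3 → after 2×micro: 4; S1 reads c2=1 → after 1×micro: 2; S2 reads c1=2 → after 1×micro: 2 ⇒ (c0=4, c1=2, c2=2)
macro 3: S0 reads c0=4 → after 2×micro: 3; S1 reads c2=2 → after 1×micro: 1; S2 reads c1=1 → after 1×micro: 1 ⇒ (c0=3, c1=1, c2=1)
macro 4: S0 reads c0=3 → after 2×micro: 4; S1 reads c2=1 → after 1×micro: 2; S2 reads c1=2 → after 1×micro: 2 ⇒ (c0=4, c1=2, c2=2)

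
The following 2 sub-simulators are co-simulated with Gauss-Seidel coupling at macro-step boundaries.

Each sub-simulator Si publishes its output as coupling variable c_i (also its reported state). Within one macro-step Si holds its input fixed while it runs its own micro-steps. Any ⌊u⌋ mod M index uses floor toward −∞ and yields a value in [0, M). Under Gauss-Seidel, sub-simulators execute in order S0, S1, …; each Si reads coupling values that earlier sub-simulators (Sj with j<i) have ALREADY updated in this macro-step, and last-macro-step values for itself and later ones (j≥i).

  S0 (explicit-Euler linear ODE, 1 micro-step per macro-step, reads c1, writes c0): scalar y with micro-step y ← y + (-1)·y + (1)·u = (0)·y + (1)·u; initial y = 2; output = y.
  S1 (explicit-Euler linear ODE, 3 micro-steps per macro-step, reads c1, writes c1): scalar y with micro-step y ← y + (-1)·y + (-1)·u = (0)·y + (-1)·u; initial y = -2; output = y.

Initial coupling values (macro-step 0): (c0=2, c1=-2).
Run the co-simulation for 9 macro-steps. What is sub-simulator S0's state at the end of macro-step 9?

macro 1: S0 reads c1=-2 → after 1×micro: -2; S1 reads c1=-2 → after 3×micro: 2 ⇒ (c0=-2, c1=2)
macro 2: S0 reads c1=2 → after 1×micro: 2; S1 reads c1=2 → after 3×micro: -2 ⇒ (c0=2, c1=-2)
macro 3: S0 reads c1=-2 → after 1×micro: -2; S1 reads c1=-2 → after 3×micro: 2 ⇒ (c0=-2, c1=2)
macro 4: S0 reads c1=2 → after 1×micro: 2; S1 reads c1=2 → after 3×micro: -2 ⇒ (c0=2, c1=-2)
macro 5: S0 reads c1=-2 → after 1×micro: -2; S1 reads c1=-2 → after 3×micro: 2 ⇒ (c0=-2, c1=2)
macro 6: S0 reads c1=2 → after 1×micro: 2; S1 reads c1=2 → after 3×micro: -2 ⇒ (c0=2, c1=-2)
macro 7: S0 reads c1=-2 → after 1×micro: -2; S1 reads c1=-2 → after 3×micro: 2 ⇒ (c0=-2, c1=2)
macro 8: S0 reads c1=2 → after 1×micro: 2; S1 reads c1=2 → after 3×micro: -2 ⇒ (c0=2, c1=-2)
macro 9: S0 reads c1=-2 → after 1×micro: -2; S1 reads c1=-2 → after 3×micro: 2 ⇒ (c0=-2, c1=2)

S0 state at macro-step 9 = -2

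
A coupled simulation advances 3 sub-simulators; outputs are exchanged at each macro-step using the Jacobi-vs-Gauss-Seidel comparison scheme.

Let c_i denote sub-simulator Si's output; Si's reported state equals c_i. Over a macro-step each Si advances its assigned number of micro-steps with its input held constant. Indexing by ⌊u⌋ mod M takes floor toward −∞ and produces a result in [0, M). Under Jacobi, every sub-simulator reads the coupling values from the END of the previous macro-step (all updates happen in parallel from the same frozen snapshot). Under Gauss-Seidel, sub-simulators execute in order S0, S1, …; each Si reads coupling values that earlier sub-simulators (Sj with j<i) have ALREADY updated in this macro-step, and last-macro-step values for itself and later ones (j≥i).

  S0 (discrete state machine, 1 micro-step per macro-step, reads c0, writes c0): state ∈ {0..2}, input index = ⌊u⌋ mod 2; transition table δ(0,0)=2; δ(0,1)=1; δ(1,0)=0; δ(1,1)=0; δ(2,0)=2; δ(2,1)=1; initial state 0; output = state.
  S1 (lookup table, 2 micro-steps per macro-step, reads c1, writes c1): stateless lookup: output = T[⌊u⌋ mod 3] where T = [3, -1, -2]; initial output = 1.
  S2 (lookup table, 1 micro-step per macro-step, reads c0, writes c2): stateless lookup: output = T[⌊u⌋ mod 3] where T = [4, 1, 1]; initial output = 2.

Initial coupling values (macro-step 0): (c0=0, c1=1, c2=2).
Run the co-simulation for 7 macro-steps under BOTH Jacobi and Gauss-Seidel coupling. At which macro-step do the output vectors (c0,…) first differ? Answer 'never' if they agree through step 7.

[Jacobi] macro 1: S0 reads c0=0 → after 1×micro: 2; S1 reads c1=1 → after 2×micro: -1; S2 reads c0=0 → after 1×micro: 4 ⇒ (c0=2, c1=-1, c2=4)
[Jacobi] macro 2: S0 reads c0=2 → after 1×micro: 2; S1 reads c1=-1 → after 2×micro: -2; S2 reads c0=2 → after 1×micro: 1 ⇒ (c0=2, c1=-2, c2=1)
[Jacobi] macro 3: S0 reads c0=2 → after 1×micro: 2; S1 reads c1=-2 → after 2×micro: -1; S2 reads c0=2 → after 1×micro: 1 ⇒ (c0=2, c1=-1, c2=1)
[Jacobi] macro 4: S0 reads c0=2 → after 1×micro: 2; S1 reads c1=-1 → after 2×micro: -2; S2 reads c0=2 → after 1×micro: 1 ⇒ (c0=2, c1=-2, c2=1)
[Jacobi] macro 5: S0 reads c0=2 → after 1×micro: 2; S1 reads c1=-2 → after 2×micro: -1; S2 reads c0=2 → after 1×micro: 1 ⇒ (c0=2, c1=-1, c2=1)
[Jacobi] macro 6: S0 reads c0=2 → after 1×micro: 2; S1 reads c1=-1 → after 2×micro: -2; S2 reads c0=2 → after 1×micro: 1 ⇒ (c0=2, c1=-2, c2=1)
[Jacobi] macro 7: S0 reads c0=2 → after 1×micro: 2; S1 reads c1=-2 → after 2×micro: -1; S2 reads c0=2 → after 1×micro: 1 ⇒ (c0=2, c1=-1, c2=1)
[Gauss-Seidel] macro 1: S0 reads c0=0 → after 1×micro: 2; S1 reads c1=1 → after 2×micro: -1; S2 reads c0=2 → after 1×micro: 1 ⇒ (c0=2, c1=-1, c2=1)
[Gauss-Seidel] macro 2: S0 reads c0=2 → after 1×micro: 2; S1 reads c1=-1 → after 2×micro: -2; S2 reads c0=2 → after 1×micro: 1 ⇒ (c0=2, c1=-2, c2=1)
[Gauss-Seidel] macro 3: S0 reads c0=2 → after 1×micro: 2; S1 reads c1=-2 → after 2×micro: -1; S2 reads c0=2 → after 1×micro: 1 ⇒ (c0=2, c1=-1, c2=1)
[Gauss-Seidel] macro 4: S0 reads c0=2 → after 1×micro: 2; S1 reads c1=-1 → after 2×micro: -2; S2 reads c0=2 → after 1×micro: 1 ⇒ (c0=2, c1=-2, c2=1)
[Gauss-Seidel] macro 5: S0 reads c0=2 → after 1×micro: 2; S1 reads c1=-2 → after 2×micro: -1; S2 reads c0=2 → after 1×micro: 1 ⇒ (c0=2, c1=-1, c2=1)
[Gauss-Seidel] macro 6: S0 reads c0=2 → after 1×micro: 2; S1 reads c1=-1 → after 2×micro: -2; S2 reads c0=2 → after 1×micro: 1 ⇒ (c0=2, c1=-2, c2=1)
[Gauss-Seidel] macro 7: S0 reads c0=2 → after 1×micro: 2; S1 reads c1=-2 → after 2×micro: -1; S2 reads c0=2 → after 1×micro: 1 ⇒ (c0=2, c1=-1, c2=1)

first divergence at macro-step: 1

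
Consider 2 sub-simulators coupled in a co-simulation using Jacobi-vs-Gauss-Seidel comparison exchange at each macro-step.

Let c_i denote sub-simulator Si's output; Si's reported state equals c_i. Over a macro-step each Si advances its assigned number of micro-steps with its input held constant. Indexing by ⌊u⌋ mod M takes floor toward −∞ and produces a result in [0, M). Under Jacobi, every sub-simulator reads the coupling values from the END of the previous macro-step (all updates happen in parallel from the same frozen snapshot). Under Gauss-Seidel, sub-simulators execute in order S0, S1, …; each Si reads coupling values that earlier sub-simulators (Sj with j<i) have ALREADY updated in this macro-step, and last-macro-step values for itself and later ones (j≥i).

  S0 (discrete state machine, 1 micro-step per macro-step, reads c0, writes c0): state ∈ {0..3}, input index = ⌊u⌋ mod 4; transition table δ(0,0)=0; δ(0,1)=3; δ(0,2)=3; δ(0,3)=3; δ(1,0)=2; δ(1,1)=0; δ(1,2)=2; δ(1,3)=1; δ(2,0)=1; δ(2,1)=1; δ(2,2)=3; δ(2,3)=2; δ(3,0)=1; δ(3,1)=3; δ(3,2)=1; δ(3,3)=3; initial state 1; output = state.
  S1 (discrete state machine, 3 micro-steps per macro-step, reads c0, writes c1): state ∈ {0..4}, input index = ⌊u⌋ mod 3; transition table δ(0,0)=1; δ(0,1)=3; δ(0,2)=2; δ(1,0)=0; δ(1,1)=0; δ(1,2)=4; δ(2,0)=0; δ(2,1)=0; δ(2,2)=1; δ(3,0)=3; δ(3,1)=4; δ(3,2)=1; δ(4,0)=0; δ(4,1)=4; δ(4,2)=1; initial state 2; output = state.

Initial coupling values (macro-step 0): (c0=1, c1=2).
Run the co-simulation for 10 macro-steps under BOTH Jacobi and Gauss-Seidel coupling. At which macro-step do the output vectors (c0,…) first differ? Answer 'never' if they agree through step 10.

[Jacobi] macro 1: S0 reads c0=1 → after 1×micro: 0; S1 reads c0=1 → after 3×micro: 4 ⇒ (c0=0, c1=4)
[Jacobi] macro 2: S0 reads c0=0 → after 1×micro: 0; S1 reads c0=0 → after 3×micro: 0 ⇒ (c0=0, c1=0)
[Jacobi] macro 3: S0 reads c0=0 → after 1×micro: 0; S1 reads c0=0 → after 3×micro: 1 ⇒ (c0=0, c1=1)
[Jacobi] macro 4: S0 reads c0=0 → after 1×micro: 0; S1 reads c0=0 → after 3×micro: 0 ⇒ (c0=0, c1=0)
[Jacobi] macro 5: S0 reads c0=0 → after 1×micro: 0; S1 reads c0=0 → after 3×micro: 1 ⇒ (c0=0, c1=1)
[Jacobi] macro 6: S0 reads c0=0 → after 1×micro: 0; S1 reads c0=0 → after 3×micro: 0 ⇒ (c0=0, c1=0)
[Jacobi] macro 7: S0 reads c0=0 → after 1×micro: 0; S1 reads c0=0 → after 3×micro: 1 ⇒ (c0=0, c1=1)
[Jacobi] macro 8: S0 reads c0=0 → after 1×micro: 0; S1 reads c0=0 → after 3×micro: 0 ⇒ (c0=0, c1=0)
[Jacobi] macro 9: S0 reads c0=0 → after 1×micro: 0; S1 reads c0=0 → after 3×micro: 1 ⇒ (c0=0, c1=1)
[Jacobi] macro 10: S0 reads c0=0 → after 1×micro: 0; S1 reads c0=0 → after 3×micro: 0 ⇒ (c0=0, c1=0)
[Gauss-Seidel] macro 1: S0 reads c0=1 → after 1×micro: 0; S1 reads c0=0 → after 3×micro: 0 ⇒ (c0=0, c1=0)
[Gauss-Seidel] macro 2: S0 reads c0=0 → after 1×micro: 0; S1 reads c0=0 → after 3×micro: 1 ⇒ (c0=0, c1=1)
[Gauss-Seidel] macro 3: S0 reads c0=0 → after 1×micro: 0; S1 reads c0=0 → after 3×micro: 0 ⇒ (c0=0, c1=0)
[Gauss-Seidel] macro 4: S0 reads c0=0 → after 1×micro: 0; S1 reads c0=0 → after 3×micro: 1 ⇒ (c0=0, c1=1)
[Gauss-Seidel] macro 5: S0 reads c0=0 → after 1×micro: 0; S1 reads c0=0 → after 3×micro: 0 ⇒ (c0=0, c1=0)
[Gauss-Seidel] macro 6: S0 reads c0=0 → after 1×micro: 0; S1 reads c0=0 → after 3×micro: 1 ⇒ (c0=0, c1=1)
[Gauss-Seidel] macro 7: S0 reads c0=0 → after 1×micro: 0; S1 reads c0=0 → after 3×micro: 0 ⇒ (c0=0, c1=0)
[Gauss-Seidel] macro 8: S0 reads c0=0 → after 1×micro: 0; S1 reads c0=0 → after 3×micro: 1 ⇒ (c0=0, c1=1)
[Gauss-Seidel] macro 9: S0 reads c0=0 → after 1×micro: 0; S1 reads c0=0 → after 3×micro: 0 ⇒ (c0=0, c1=0)
[Gauss-Seidel] macro 10: S0 reads c0=0 → after 1×micro: 0; S1 reads c0=0 → after 3×micro: 1 ⇒ (c0=0, c1=1)

first divergence at macro-step: 1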